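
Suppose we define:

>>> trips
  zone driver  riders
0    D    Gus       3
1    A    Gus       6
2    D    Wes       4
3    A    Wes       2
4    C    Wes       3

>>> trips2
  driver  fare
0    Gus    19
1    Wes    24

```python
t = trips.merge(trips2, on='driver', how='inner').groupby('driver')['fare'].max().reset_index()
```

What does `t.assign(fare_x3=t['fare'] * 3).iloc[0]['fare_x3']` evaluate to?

57

merge on 'driver' (how='inner') → 5 rows:
  zone driver  riders  fare
0    D    Gus       3    19
1    A    Gus       6    19
2    D    Wes       4    24
3    A    Wes       2    24
4    C    Wes       3    24
group by driver, max of fare:
driver
Gus    19
Wes    24
Name: fare, dtype: int64
reset_index():
  driver  fare
0    Gus    19
1    Wes    24
add column fare_x3 = t['fare'] * 3:
  driver  fare  fare_x3
0    Gus    19       57
1    Wes    24       72
Finally, value at position 0, column 'fare_x3' = 57.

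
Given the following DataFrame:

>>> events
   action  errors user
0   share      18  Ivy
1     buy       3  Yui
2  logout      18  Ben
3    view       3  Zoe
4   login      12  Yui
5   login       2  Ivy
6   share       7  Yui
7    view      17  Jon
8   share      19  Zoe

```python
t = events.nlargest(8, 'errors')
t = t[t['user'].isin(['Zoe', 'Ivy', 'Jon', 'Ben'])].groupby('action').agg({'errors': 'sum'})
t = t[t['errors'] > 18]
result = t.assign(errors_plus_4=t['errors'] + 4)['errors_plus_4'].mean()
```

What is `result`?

32.5

take 8 rows with largest errors:
   action  errors user
8   share      19  Zoe
0   share      18  Ivy
2  logout      18  Ben
7    view      17  Jon
4   login      12  Yui
6   share       7  Yui
1     buy       3  Yui
3    view       3  Zoe
filter rows where user in ['Zoe', 'Ivy', 'Jon', 'Ben']:
   action  errors user
8   share      19  Zoe
0   share      18  Ivy
2  logout      18  Ben
7    view      17  Jon
3    view       3  Zoe
group by action, sum of errors:
        errors
action        
logout      18
share       37
view        20
filter rows where errors > 18:
        errors
action        
share       37
view        20
add column errors_plus_4 = t['errors'] + 4:
        errors  errors_plus_4
action                       
share       37             41
view        20             24
Finally, mean of column 'errors_plus_4' = 32.5.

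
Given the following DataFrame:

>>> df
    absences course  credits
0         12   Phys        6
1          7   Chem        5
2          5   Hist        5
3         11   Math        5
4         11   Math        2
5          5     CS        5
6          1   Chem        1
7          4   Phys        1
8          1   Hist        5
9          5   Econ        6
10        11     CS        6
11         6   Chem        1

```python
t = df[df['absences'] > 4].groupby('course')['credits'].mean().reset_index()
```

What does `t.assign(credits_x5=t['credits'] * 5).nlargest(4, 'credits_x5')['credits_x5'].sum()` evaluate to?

112.5

filter rows where absences > 4:
    absences course  credits
0         12   Phys        6
1          7   Chem        5
2          5   Hist        5
3         11   Math        5
4         11   Math        2
5          5     CS        5
9          5   Econ        6
10        11     CS        6
11         6   Chem        1
group by course, mean of credits:
course
CS      5.5
Chem    3.0
Econ    6.0
Hist    5.0
Math    3.5
Phys    6.0
Name: credits, dtype: float64
reset_index():
  course  credits
0     CS      5.5
1   Chem      3.0
2   Econ      6.0
3   Hist      5.0
4   Math      3.5
5   Phys      6.0
add column credits_x5 = t['credits'] * 5:
  course  credits  credits_x5
0     CS      5.5        27.5
1   Chem      3.0        15.0
2   Econ      6.0        30.0
3   Hist      5.0        25.0
4   Math      3.5        17.5
5   Phys      6.0        30.0
take 4 rows with largest credits_x5:
  course  credits  credits_x5
2   Econ      6.0        30.0
5   Phys      6.0        30.0
0     CS      5.5        27.5
3   Hist      5.0        25.0
Hence 112.5.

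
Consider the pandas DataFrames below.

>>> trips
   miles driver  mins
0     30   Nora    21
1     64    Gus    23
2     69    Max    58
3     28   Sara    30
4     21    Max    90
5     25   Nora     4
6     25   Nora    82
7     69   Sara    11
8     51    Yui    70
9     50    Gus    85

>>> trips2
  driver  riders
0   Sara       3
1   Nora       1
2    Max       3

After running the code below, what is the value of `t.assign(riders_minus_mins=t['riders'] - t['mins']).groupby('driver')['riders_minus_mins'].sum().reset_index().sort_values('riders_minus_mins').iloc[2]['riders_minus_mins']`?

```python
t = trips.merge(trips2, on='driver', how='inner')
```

-35

merge on 'driver' (how='inner') → 7 rows:
   miles driver  mins  riders
0     30   Nora    21       1
1     69    Max    58       3
2     28   Sara    30       3
3     21    Max    90       3
4     25   Nora     4       1
5     25   Nora    82       1
6     69   Sara    11       3
add column riders_minus_mins = t['riders'] - t['mins']:
   miles driver  mins  riders  riders_minus_mins
0     30   Nora    21       1                -20
1     69    Max    58       3                -55
2     28   Sara    30       3                -27
3     21    Max    90       3                -87
4     25   Nora     4       1                 -3
5     25   Nora    82       1                -81
6     69   Sara    11       3                 -8
group by driver, sum of riders_minus_mins:
driver
Max    -142
Nora   -104
Sara    -35
Name: riders_minus_mins, dtype: int64
reset_index():
  driver  riders_minus_mins
0    Max               -142
1   Nora               -104
2   Sara                -35
sort by riders_minus_mins:
  driver  riders_minus_mins
0    Max               -142
1   Nora               -104
2   Sara                -35
Taking the value at position 2, column 'riders_minus_mins' gives -35.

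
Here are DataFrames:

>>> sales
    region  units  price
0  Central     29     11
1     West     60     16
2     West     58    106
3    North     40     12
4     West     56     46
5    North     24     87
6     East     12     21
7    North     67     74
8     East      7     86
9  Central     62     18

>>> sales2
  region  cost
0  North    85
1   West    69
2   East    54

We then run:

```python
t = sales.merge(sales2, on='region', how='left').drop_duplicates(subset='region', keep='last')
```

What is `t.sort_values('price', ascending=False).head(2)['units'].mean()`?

merge on 'region' (how='left') → 10 rows:
    region  units  price  cost
0  Central     29     11   NaN
1     West     60     16  69.0
2     West     58    106  69.0
3    North     40     12  85.0
4     West     56     46  69.0
5    North     24     87  85.0
6     East     12     21  54.0
7    North     67     74  85.0
8     East      7     86  54.0
9  Central     62     18   NaN
drop duplicate region (keep=last):
    region  units  price  cost
4     West     56     46  69.0
7    North     67     74  85.0
8     East      7     86  54.0
9  Central     62     18   NaN
sort by price descending:
    region  units  price  cost
8     East      7     86  54.0
7    North     67     74  85.0
4     West     56     46  69.0
9  Central     62     18   NaN
take first 2 rows:
  region  units  price  cost
8   East      7     86  54.0
7  North     67     74  85.0

37.0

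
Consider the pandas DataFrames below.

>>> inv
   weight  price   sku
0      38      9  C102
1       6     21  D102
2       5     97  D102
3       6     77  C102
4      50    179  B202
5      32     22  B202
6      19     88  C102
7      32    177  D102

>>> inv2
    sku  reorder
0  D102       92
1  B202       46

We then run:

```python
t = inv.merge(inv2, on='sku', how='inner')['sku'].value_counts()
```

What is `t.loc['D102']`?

merge on 'sku' (how='inner') → 5 rows:
   weight  price   sku  reorder
0       6     21  D102       92
1       5     97  D102       92
2      50    179  B202       46
3      32     22  B202       46
4      32    177  D102       92
value_counts of sku:
sku
D102    3
B202    2
Name: count, dtype: int64
value at index 'D102' → 3

3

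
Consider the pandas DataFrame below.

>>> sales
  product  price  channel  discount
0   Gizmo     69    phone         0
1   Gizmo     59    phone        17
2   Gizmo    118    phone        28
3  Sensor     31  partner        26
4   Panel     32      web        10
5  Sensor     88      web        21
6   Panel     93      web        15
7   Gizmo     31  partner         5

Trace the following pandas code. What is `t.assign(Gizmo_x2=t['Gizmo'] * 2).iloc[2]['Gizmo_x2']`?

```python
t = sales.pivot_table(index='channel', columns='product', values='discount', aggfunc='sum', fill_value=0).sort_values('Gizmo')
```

pivot: rows=channel, cols=product, sum(discount):
product  Gizmo  Panel  Sensor
channel                      
partner      5      0      26
phone       45      0       0
web          0     25      21
sort by Gizmo:
product  Gizmo  Panel  Sensor
channel                      
web          0     25      21
partner      5      0      26
phone       45      0       0
add column Gizmo_x2 = t['Gizmo'] * 2:
product  Gizmo  Panel  Sensor  Gizmo_x2
channel                                
web          0     25      21         0
partner      5      0      26        10
phone       45      0       0        90
Taking the value at position 2, column 'Gizmo_x2' gives 90.

90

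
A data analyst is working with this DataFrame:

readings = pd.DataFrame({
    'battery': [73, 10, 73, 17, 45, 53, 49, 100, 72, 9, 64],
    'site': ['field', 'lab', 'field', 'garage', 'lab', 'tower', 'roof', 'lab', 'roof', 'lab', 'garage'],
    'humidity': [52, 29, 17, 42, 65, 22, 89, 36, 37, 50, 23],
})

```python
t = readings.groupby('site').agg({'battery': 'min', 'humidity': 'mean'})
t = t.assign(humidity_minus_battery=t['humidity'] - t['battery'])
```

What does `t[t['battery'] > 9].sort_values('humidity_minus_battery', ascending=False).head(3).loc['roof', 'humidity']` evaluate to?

63.0

group by site: min(battery), mean(humidity):
        battery  humidity
site                     
field        73      34.5
garage       17      32.5
lab           9      45.0
roof         49      63.0
tower        53      22.0
add column humidity_minus_battery = t['humidity'] - t['battery']:
        battery  humidity  humidity_minus_battery
site                                             
field        73      34.5                   -38.5
garage       17      32.5                    15.5
lab           9      45.0                    36.0
roof         49      63.0                    14.0
tower        53      22.0                   -31.0
filter rows where battery > 9:
        battery  humidity  humidity_minus_battery
site                                             
field        73      34.5                   -38.5
garage       17      32.5                    15.5
roof         49      63.0                    14.0
tower        53      22.0                   -31.0
sort by humidity_minus_battery descending:
        battery  humidity  humidity_minus_battery
site                                             
garage       17      32.5                    15.5
roof         49      63.0                    14.0
tower        53      22.0                   -31.0
field        73      34.5                   -38.5
take first 3 rows:
        battery  humidity  humidity_minus_battery
site                                             
garage       17      32.5                    15.5
roof         49      63.0                    14.0
tower        53      22.0                   -31.0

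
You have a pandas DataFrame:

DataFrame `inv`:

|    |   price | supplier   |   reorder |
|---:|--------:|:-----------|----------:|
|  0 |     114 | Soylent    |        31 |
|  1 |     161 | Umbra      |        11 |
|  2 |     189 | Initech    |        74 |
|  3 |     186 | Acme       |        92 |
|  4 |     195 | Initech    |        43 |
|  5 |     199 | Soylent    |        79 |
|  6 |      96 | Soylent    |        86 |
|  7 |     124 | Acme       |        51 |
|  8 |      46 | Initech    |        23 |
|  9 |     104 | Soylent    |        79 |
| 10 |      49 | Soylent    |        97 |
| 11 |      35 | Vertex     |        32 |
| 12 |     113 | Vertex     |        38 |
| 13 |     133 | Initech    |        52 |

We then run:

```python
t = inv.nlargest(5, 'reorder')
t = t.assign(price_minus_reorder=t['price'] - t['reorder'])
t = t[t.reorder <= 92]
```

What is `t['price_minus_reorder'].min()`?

take 5 rows with largest reorder:
    price supplier  reorder
10     49  Soylent       97
3     186     Acme       92
6      96  Soylent       86
5     199  Soylent       79
9     104  Soylent       79
add column price_minus_reorder = t['price'] - t['reorder']:
    price supplier  reorder  price_minus_reorder
10     49  Soylent       97                  -48
3     186     Acme       92                   94
6      96  Soylent       86                   10
5     199  Soylent       79                  120
9     104  Soylent       79                   25
filter rows where reorder <= 92:
   price supplier  reorder  price_minus_reorder
3    186     Acme       92                   94
6     96  Soylent       86                   10
5    199  Soylent       79                  120
9    104  Soylent       79                   25
Reading off the min of column 'price_minus_reorder', we get 10.

10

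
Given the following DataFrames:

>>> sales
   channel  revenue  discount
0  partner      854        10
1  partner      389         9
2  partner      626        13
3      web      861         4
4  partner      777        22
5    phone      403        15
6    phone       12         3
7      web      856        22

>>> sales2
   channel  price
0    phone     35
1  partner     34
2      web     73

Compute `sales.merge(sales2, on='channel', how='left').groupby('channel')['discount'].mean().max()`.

merge on 'channel' (how='left') → 8 rows:
   channel  revenue  discount  price
0  partner      854        10     34
1  partner      389         9     34
2  partner      626        13     34
3      web      861         4     73
4  partner      777        22     34
5    phone      403        15     35
6    phone       12         3     35
7      web      856        22     73
group by channel, mean of discount:
channel
partner    13.5
phone       9.0
web        13.0
Name: discount, dtype: float64
Reading off the max of the resulting series, we get 13.5.

13.5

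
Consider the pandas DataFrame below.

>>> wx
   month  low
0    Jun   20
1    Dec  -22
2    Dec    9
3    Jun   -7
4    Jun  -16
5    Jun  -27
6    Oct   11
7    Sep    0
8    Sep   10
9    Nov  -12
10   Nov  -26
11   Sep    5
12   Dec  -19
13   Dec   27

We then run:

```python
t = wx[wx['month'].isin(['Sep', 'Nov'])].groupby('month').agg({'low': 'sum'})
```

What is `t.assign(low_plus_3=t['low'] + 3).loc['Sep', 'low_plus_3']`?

18

filter rows where month in ['Sep', 'Nov']:
   month  low
7    Sep    0
8    Sep   10
9    Nov  -12
10   Nov  -26
11   Sep    5
group by month, sum of low:
       low
month     
Nov    -38
Sep     15
add column low_plus_3 = t['low'] + 3:
       low  low_plus_3
month                 
Nov    -38         -35
Sep     15          18
The value at row 'Sep', column 'low_plus_3' is 18.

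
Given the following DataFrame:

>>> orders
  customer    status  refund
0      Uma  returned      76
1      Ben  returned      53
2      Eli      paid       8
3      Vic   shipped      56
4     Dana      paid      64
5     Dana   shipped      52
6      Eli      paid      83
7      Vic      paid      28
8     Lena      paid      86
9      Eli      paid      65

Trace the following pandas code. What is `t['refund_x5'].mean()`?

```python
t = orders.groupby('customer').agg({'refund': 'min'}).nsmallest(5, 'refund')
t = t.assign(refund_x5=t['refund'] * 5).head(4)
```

176.25

group by customer, min of refund:
          refund
customer        
Ben           53
Dana          52
Eli            8
Lena          86
Uma           76
Vic           28
take 5 rows with smallest refund:
          refund
customer        
Eli            8
Vic           28
Dana          52
Ben           53
Uma           76
add column refund_x5 = t['refund'] * 5:
          refund  refund_x5
customer                   
Eli            8         40
Vic           28        140
Dana          52        260
Ben           53        265
Uma           76        380
take first 4 rows:
          refund  refund_x5
customer                   
Eli            8         40
Vic           28        140
Dana          52        260
Ben           53        265
The mean of column 'refund_x5' is 176.25.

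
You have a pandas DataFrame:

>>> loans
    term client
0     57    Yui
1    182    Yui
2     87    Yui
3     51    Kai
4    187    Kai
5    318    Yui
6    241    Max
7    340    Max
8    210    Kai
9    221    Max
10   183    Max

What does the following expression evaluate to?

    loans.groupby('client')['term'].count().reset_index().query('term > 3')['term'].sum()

group by client, count of term:
client
Kai    3
Max    4
Yui    4
Name: term, dtype: int64
reset_index():
  client  term
0    Kai     3
1    Max     4
2    Yui     4
filter rows where term > 3:
  client  term
1    Max     4
2    Yui     4
sum of column 'term' → 8

8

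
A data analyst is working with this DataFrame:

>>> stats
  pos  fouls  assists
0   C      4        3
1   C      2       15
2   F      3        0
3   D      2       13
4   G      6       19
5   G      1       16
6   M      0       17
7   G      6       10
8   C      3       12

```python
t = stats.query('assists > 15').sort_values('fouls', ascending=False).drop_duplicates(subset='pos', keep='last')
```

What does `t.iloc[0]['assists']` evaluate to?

filter rows where assists > 15:
  pos  fouls  assists
4   G      6       19
5   G      1       16
6   M      0       17
sort by fouls descending:
  pos  fouls  assists
4   G      6       19
5   G      1       16
6   M      0       17
drop duplicate pos (keep=last):
  pos  fouls  assists
5   G      1       16
6   M      0       17
value at position 0, column 'assists' → 16

16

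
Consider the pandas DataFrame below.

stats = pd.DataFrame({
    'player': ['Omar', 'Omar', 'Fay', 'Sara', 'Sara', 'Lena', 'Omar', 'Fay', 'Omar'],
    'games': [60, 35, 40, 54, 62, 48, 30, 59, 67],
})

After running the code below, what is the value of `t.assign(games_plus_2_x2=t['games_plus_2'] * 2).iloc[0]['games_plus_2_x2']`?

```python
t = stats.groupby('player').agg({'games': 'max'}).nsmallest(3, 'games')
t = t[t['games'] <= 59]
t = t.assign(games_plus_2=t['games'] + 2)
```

group by player, max of games:
        games
player       
Fay        59
Lena       48
Omar       67
Sara       62
take 3 rows with smallest games:
        games
player       
Lena       48
Fay        59
Sara       62
filter rows where games <= 59:
        games
player       
Lena       48
Fay        59
add column games_plus_2 = t['games'] + 2:
        games  games_plus_2
player                     
Lena       48            50
Fay        59            61
add column games_plus_2_x2 = t['games_plus_2'] * 2:
        games  games_plus_2  games_plus_2_x2
player                                      
Lena       48            50              100
Fay        59            61              122
Then the value at position 0, column 'games_plus_2_x2': 100

100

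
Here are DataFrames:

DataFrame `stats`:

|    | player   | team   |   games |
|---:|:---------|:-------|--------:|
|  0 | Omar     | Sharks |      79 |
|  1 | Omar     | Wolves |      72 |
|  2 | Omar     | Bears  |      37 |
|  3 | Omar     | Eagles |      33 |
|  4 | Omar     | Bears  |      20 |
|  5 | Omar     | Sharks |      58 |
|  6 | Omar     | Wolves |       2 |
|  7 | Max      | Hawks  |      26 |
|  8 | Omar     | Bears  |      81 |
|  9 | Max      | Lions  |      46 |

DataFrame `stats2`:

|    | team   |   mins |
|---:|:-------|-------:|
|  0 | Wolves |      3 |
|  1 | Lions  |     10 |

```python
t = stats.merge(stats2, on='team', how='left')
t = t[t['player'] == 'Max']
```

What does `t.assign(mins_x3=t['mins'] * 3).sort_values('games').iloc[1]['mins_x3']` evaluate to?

merge on 'team' (how='left') → 10 rows:
  player    team  games  mins
0   Omar  Sharks     79   NaN
1   Omar  Wolves     72   3.0
2   Omar   Bears     37   NaN
3   Omar  Eagles     33   NaN
4   Omar   Bears     20   NaN
5   Omar  Sharks     58   NaN
6   Omar  Wolves      2   3.0
7    Max   Hawks     26   NaN
8   Omar   Bears     81   NaN
9    Max   Lions     46  10.0
filter rows where player == 'Max':
  player   team  games  mins
7    Max  Hawks     26   NaN
9    Max  Lions     46  10.0
add column mins_x3 = t['mins'] * 3:
  player   team  games  mins  mins_x3
7    Max  Hawks     26   NaN      NaN
9    Max  Lions     46  10.0     30.0
sort by games:
  player   team  games  mins  mins_x3
7    Max  Hawks     26   NaN      NaN
9    Max  Lions     46  10.0     30.0
Reading off the value at position 1, column 'mins_x3', we get 30.0.

30.0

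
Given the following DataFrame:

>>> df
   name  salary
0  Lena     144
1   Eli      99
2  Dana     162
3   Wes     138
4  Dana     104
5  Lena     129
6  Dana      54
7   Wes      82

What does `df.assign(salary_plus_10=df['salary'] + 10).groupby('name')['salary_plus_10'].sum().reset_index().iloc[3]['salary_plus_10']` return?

240

add column salary_plus_10 = df['salary'] + 10:
   name  salary  salary_plus_10
0  Lena     144             154
1   Eli      99             109
2  Dana     162             172
3   Wes     138             148
4  Dana     104             114
5  Lena     129             139
6  Dana      54              64
7   Wes      82              92
group by name, sum of salary_plus_10:
name
Dana    350
Eli     109
Lena    293
Wes     240
Name: salary_plus_10, dtype: int64
reset_index():
   name  salary_plus_10
0  Dana             350
1   Eli             109
2  Lena             293
3   Wes             240
value at position 3, column 'salary_plus_10' → 240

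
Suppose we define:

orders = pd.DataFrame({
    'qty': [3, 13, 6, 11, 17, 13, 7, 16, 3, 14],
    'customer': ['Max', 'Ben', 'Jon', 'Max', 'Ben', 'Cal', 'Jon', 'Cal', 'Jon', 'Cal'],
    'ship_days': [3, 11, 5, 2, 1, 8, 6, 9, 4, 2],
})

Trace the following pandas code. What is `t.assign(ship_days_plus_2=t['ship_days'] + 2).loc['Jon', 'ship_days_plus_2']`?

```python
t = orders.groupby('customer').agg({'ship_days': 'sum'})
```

group by customer, sum of ship_days:
          ship_days
customer           
Ben              12
Cal              19
Jon              15
Max               5
add column ship_days_plus_2 = t['ship_days'] + 2:
          ship_days  ship_days_plus_2
customer                             
Ben              12                14
Cal              19                21
Jon              15                17
Max               5                 7

17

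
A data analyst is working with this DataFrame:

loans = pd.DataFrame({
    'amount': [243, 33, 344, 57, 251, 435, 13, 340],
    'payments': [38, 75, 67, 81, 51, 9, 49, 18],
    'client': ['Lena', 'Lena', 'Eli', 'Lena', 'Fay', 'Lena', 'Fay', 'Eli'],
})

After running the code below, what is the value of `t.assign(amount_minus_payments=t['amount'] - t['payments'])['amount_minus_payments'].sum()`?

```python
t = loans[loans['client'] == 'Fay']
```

164

filter rows where client == 'Fay':
   amount  payments client
4     251        51    Fay
6      13        49    Fay
add column amount_minus_payments = t['amount'] - t['payments']:
   amount  payments client  amount_minus_payments
4     251        51    Fay                    200
6      13        49    Fay                    -36
sum of column 'amount_minus_payments' → 164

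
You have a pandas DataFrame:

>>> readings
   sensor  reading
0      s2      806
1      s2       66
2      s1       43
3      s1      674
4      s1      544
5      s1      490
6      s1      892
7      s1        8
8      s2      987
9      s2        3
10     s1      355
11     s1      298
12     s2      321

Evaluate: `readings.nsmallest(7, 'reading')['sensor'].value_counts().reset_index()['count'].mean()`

take 7 rows with smallest reading:
   sensor  reading
9      s2        3
7      s1        8
2      s1       43
1      s2       66
11     s1      298
12     s2      321
10     s1      355
value_counts of sensor:
sensor
s1    4
s2    3
Name: count, dtype: int64
reset_index():
  sensor  count
0     s1      4
1     s2      3

3.5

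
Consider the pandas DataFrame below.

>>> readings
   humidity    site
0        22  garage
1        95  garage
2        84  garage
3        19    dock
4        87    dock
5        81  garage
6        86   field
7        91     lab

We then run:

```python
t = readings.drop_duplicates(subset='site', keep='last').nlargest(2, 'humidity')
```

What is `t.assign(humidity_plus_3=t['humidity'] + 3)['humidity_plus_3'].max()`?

drop duplicate site (keep=last):
   humidity    site
4        87    dock
5        81  garage
6        86   field
7        91     lab
take 2 rows with largest humidity:
   humidity  site
7        91   lab
4        87  dock
add column humidity_plus_3 = t['humidity'] + 3:
   humidity  site  humidity_plus_3
7        91   lab               94
4        87  dock               90
So max() = 94.

94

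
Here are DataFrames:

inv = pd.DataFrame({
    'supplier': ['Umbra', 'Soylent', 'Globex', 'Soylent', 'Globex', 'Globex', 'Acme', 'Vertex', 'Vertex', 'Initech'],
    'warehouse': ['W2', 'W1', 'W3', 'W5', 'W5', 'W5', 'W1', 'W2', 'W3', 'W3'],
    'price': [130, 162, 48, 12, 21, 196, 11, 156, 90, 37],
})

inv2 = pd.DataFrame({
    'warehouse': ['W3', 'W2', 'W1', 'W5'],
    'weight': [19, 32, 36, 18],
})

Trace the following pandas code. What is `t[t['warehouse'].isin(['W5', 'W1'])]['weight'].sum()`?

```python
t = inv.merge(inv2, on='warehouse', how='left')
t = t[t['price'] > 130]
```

merge on 'warehouse' (how='left') → 10 rows:
  supplier warehouse  price  weight
0    Umbra        W2    130      32
1  Soylent        W1    162      36
2   Globex        W3     48      19
3  Soylent        W5     12      18
4   Globex        W5     21      18
5   Globex        W5    196      18
6     Acme        W1     11      36
7   Vertex        W2    156      32
8   Vertex        W3     90      19
9  Initech        W3     37      19
filter rows where price > 130:
  supplier warehouse  price  weight
1  Soylent        W1    162      36
5   Globex        W5    196      18
7   Vertex        W2    156      32
filter rows where warehouse in ['W5', 'W1']:
  supplier warehouse  price  weight
1  Soylent        W1    162      36
5   Globex        W5    196      18

54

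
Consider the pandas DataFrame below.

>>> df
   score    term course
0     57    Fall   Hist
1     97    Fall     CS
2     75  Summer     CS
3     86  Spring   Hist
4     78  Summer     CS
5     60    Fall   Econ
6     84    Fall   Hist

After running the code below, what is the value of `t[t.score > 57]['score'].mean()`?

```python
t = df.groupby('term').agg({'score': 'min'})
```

group by term, min of score:
        score
term         
Fall       57
Spring     86
Summer     75
filter rows where score > 57:
        score
term         
Spring     86
Summer     75

80.5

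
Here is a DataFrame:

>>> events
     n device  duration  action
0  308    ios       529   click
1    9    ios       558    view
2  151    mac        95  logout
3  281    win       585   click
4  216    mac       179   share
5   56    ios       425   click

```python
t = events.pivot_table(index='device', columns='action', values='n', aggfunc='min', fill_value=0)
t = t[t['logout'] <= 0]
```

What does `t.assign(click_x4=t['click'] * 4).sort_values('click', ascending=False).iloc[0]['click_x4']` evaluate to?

pivot: rows=device, cols=action, min(n):
action  click  logout  share  view
device                            
ios        56       0      0     9
mac         0     151    216     0
win       281       0      0     0
filter rows where logout <= 0:
action  click  logout  share  view
device                            
ios        56       0      0     9
win       281       0      0     0
add column click_x4 = t['click'] * 4:
action  click  logout  share  view  click_x4
device                                      
ios        56       0      0     9       224
win       281       0      0     0      1124
sort by click descending:
action  click  logout  share  view  click_x4
device                                      
win       281       0      0     0      1124
ios        56       0      0     9       224
Taking the value at position 0, column 'click_x4' gives 1124.

1124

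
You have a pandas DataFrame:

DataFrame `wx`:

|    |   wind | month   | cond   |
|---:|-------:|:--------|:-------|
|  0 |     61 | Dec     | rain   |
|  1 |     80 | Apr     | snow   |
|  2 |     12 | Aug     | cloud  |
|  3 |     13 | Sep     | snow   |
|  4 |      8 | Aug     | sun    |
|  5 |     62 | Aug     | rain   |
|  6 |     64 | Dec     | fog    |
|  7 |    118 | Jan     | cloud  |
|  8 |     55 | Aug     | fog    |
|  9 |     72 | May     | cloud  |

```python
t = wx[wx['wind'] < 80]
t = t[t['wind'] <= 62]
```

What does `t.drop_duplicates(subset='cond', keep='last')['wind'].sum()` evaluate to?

150

filter rows where wind < 80:
   wind month   cond
0    61   Dec   rain
2    12   Aug  cloud
3    13   Sep   snow
4     8   Aug    sun
5    62   Aug   rain
6    64   Dec    fog
8    55   Aug    fog
9    72   May  cloud
filter rows where wind <= 62:
   wind month   cond
0    61   Dec   rain
2    12   Aug  cloud
3    13   Sep   snow
4     8   Aug    sun
5    62   Aug   rain
8    55   Aug    fog
drop duplicate cond (keep=last):
   wind month   cond
2    12   Aug  cloud
3    13   Sep   snow
4     8   Aug    sun
5    62   Aug   rain
8    55   Aug    fog
So sum() = 150.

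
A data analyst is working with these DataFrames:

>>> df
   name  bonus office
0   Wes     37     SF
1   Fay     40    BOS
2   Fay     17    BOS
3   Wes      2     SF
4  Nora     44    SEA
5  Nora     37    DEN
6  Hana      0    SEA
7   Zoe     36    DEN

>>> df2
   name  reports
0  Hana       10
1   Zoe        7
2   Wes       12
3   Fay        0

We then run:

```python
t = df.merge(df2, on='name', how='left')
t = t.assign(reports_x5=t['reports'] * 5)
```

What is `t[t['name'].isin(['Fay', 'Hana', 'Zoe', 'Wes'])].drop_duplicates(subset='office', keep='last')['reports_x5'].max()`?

60.0

merge on 'name' (how='left') → 8 rows:
   name  bonus office  reports
0   Wes     37     SF     12.0
1   Fay     40    BOS      0.0
2   Fay     17    BOS      0.0
3   Wes      2     SF     12.0
4  Nora     44    SEA      NaN
5  Nora     37    DEN      NaN
6  Hana      0    SEA     10.0
7   Zoe     36    DEN      7.0
add column reports_x5 = t['reports'] * 5:
   name  bonus office  reports  reports_x5
0   Wes     37     SF     12.0        60.0
1   Fay     40    BOS      0.0         0.0
2   Fay     17    BOS      0.0         0.0
3   Wes      2     SF     12.0        60.0
4  Nora     44    SEA      NaN         NaN
5  Nora     37    DEN      NaN         NaN
6  Hana      0    SEA     10.0        50.0
7   Zoe     36    DEN      7.0        35.0
filter rows where name in ['Fay', 'Hana', 'Zoe', 'Wes']:
   name  bonus office  reports  reports_x5
0   Wes     37     SF     12.0        60.0
1   Fay     40    BOS      0.0         0.0
2   Fay     17    BOS      0.0         0.0
3   Wes      2     SF     12.0        60.0
6  Hana      0    SEA     10.0        50.0
7   Zoe     36    DEN      7.0        35.0
drop duplicate office (keep=last):
   name  bonus office  reports  reports_x5
2   Fay     17    BOS      0.0         0.0
3   Wes      2     SF     12.0        60.0
6  Hana      0    SEA     10.0        50.0
7   Zoe     36    DEN      7.0        35.0
max of column 'reports_x5' → 60.0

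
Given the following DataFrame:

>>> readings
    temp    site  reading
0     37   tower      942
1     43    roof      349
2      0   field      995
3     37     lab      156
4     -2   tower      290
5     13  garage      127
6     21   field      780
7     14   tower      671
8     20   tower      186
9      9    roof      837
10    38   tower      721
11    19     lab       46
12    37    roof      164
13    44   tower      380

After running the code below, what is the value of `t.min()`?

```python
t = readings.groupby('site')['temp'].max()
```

group by site, max of temp:
site
field     21
garage    13
lab       37
roof      43
tower     44
Name: temp, dtype: int64
min of the resulting series → 13

13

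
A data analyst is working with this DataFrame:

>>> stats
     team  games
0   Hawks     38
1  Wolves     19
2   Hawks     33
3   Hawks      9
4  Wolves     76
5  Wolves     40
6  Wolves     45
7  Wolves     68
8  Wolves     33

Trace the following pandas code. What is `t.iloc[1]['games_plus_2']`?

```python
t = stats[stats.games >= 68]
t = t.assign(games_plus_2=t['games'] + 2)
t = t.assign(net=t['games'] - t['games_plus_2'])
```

filter rows where games >= 68:
     team  games
4  Wolves     76
7  Wolves     68
add column games_plus_2 = t['games'] + 2:
     team  games  games_plus_2
4  Wolves     76            78
7  Wolves     68            70
add column net = t['games'] - t['games_plus_2']:
     team  games  games_plus_2  net
4  Wolves     76            78   -2
7  Wolves     68            70   -2

70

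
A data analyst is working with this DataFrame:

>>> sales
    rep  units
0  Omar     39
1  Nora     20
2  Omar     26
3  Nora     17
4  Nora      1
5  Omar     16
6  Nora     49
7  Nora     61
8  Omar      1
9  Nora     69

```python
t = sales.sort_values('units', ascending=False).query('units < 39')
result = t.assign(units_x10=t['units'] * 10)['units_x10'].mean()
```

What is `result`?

135.0

sort by units descending:
    rep  units
9  Nora     69
7  Nora     61
6  Nora     49
0  Omar     39
2  Omar     26
1  Nora     20
3  Nora     17
5  Omar     16
4  Nora      1
8  Omar      1
filter rows where units < 39:
    rep  units
2  Omar     26
1  Nora     20
3  Nora     17
5  Omar     16
4  Nora      1
8  Omar      1
add column units_x10 = t['units'] * 10:
    rep  units  units_x10
2  Omar     26        260
1  Nora     20        200
3  Nora     17        170
5  Omar     16        160
4  Nora      1         10
8  Omar      1         10
Reading off the mean of column 'units_x10', we get 135.0.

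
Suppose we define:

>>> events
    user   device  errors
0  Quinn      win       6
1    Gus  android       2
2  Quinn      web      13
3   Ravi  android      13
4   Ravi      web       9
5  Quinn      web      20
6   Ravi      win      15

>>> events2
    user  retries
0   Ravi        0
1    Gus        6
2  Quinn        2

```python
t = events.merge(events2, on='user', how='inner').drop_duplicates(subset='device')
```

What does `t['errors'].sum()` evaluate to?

21

merge on 'user' (how='inner') → 7 rows:
    user   device  errors  retries
0  Quinn      win       6        2
1    Gus  android       2        6
2  Quinn      web      13        2
3   Ravi  android      13        0
4   Ravi      web       9        0
5  Quinn      web      20        2
6   Ravi      win      15        0
drop duplicate device (keep=first):
    user   device  errors  retries
0  Quinn      win       6        2
1    Gus  android       2        6
2  Quinn      web      13        2
Hence 21.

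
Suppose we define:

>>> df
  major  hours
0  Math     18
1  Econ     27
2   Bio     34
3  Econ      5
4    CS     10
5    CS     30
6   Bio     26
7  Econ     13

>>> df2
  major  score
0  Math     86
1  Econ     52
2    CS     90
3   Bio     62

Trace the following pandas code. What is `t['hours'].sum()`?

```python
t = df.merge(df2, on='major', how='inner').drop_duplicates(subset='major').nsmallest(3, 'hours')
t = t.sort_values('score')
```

merge on 'major' (how='inner') → 8 rows:
  major  hours  score
0  Math     18     86
1  Econ     27     52
2   Bio     34     62
3  Econ      5     52
4    CS     10     90
5    CS     30     90
6   Bio     26     62
7  Econ     13     52
drop duplicate major (keep=first):
  major  hours  score
0  Math     18     86
1  Econ     27     52
2   Bio     34     62
4    CS     10     90
take 3 rows with smallest hours:
  major  hours  score
4    CS     10     90
0  Math     18     86
1  Econ     27     52
sort by score:
  major  hours  score
1  Econ     27     52
0  Math     18     86
4    CS     10     90
sum of column 'hours' → 55

55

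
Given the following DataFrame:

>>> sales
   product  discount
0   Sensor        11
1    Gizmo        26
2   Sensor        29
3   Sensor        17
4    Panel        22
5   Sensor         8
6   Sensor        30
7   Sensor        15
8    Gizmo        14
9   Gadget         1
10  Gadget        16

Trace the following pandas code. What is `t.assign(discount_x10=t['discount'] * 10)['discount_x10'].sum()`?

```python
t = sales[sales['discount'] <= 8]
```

90

filter rows where discount <= 8:
  product  discount
5  Sensor         8
9  Gadget         1
add column discount_x10 = t['discount'] * 10:
  product  discount  discount_x10
5  Sensor         8            80
9  Gadget         1            10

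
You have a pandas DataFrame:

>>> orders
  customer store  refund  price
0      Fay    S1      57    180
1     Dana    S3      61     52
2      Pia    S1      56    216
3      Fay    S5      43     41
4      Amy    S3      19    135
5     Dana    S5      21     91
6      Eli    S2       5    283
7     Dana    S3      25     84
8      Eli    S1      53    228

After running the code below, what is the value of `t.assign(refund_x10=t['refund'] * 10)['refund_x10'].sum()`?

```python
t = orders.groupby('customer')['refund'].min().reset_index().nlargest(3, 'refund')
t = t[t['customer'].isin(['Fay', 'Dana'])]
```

group by customer, min of refund:
customer
Amy     19
Dana    21
Eli      5
Fay     43
Pia     56
Name: refund, dtype: int64
reset_index():
  customer  refund
0      Amy      19
1     Dana      21
2      Eli       5
3      Fay      43
4      Pia      56
take 3 rows with largest refund:
  customer  refund
4      Pia      56
3      Fay      43
1     Dana      21
filter rows where customer in ['Fay', 'Dana']:
  customer  refund
3      Fay      43
1     Dana      21
add column refund_x10 = t['refund'] * 10:
  customer  refund  refund_x10
3      Fay      43         430
1     Dana      21         210
Then the sum of column 'refund_x10': 640

640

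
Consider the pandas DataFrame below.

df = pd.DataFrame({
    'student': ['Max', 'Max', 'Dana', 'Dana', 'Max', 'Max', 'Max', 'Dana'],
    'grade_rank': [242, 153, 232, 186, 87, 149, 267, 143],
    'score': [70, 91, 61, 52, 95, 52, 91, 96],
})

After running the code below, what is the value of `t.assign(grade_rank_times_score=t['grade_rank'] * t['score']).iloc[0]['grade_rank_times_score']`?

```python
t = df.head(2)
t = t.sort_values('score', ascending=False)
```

13923

take first 2 rows:
  student  grade_rank  score
0     Max         242     70
1     Max         153     91
sort by score descending:
  student  grade_rank  score
1     Max         153     91
0     Max         242     70
add column grade_rank_times_score = t['grade_rank'] * t['score']:
  student  grade_rank  score  grade_rank_times_score
1     Max         153     91                   13923
0     Max         242     70                   16940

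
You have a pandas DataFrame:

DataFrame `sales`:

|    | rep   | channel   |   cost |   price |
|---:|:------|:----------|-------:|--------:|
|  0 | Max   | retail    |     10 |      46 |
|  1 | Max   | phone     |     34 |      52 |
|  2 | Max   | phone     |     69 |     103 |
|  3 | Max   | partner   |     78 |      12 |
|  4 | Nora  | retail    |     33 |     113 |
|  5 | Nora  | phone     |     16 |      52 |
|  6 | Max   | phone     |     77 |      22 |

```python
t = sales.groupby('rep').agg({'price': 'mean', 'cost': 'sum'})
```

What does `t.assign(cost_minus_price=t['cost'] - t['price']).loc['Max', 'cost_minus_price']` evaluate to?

group by rep: mean(price), sum(cost):
      price  cost
rep              
Max    47.0   268
Nora   82.5    49
add column cost_minus_price = t['cost'] - t['price']:
      price  cost  cost_minus_price
rep                                
Max    47.0   268             221.0
Nora   82.5    49             -33.5

221.0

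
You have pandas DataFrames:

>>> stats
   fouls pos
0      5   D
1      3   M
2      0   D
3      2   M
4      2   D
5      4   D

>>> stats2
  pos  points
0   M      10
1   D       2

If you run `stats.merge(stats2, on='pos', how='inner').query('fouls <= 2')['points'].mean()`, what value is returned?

4.66666666667

merge on 'pos' (how='inner') → 6 rows:
   fouls pos  points
0      5   D       2
1      3   M      10
2      0   D       2
3      2   M      10
4      2   D       2
5      4   D       2
filter rows where fouls <= 2:
   fouls pos  points
2      0   D       2
3      2   M      10
4      2   D       2
So mean() = 4.66666666667.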